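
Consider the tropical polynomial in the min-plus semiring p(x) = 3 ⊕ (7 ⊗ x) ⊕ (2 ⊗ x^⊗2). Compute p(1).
p(1) = 3

A tropical monomial a ⊗ x^⊗i evaluates to a + i · x. Evaluating each term at x = 1:
  Term 0 contributes 3 + 0 · 1 = 3
  Term 1 contributes 7 + 1 · 1 = 8
  Term 2 contributes 2 + 2 · 1 = 4
p(1) = ⊕ of these = min[3, 8, 4] = 3.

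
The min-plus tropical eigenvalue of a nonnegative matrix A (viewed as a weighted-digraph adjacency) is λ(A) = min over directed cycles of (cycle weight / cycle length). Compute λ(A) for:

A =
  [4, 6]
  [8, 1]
λ(A) = 1

Enumerate directed cycles and compute their means (weight / length). Sample:
  cycle 0 → 0: weight = 4, length = 1, mean = 4/1 ≈ 4.000
  cycle 1 → 1: weight = 1, length = 1, mean = 1/1 ≈ 1.000
  cycle 0 → 1 → 0: weight = 14, length = 2, mean = 14/2 ≈ 7.000
  cycle 1 → 0 → 1: weight = 14, length = 2, mean = 14/2 ≈ 7.000
Minimum mean = 1.000, attained e.g. along the cycle 1 → 1 with weight 1 and length 1. So λ(A) = 1/1 = 1.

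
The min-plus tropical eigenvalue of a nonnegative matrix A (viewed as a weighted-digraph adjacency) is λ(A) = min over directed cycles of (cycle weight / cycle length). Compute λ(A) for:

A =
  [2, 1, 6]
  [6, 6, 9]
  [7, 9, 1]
λ(A) = 1

Enumerate directed cycles and compute their means (weight / length). Sample:
  cycle 0 → 0: weight = 2, length = 1, mean = 2/1 ≈ 2.000
  cycle 1 → 1: weight = 6, length = 1, mean = 6/1 ≈ 6.000
  cycle 2 → 2: weight = 1, length = 1, mean = 1/1 ≈ 1.000
  cycle 0 → 1 → 0: weight = 7, length = 2, mean = 7/2 ≈ 3.500
  cycle 0 → 2 → 0: weight = 13, length = 2, mean = 13/2 ≈ 6.500
  cycle 1 → 0 → 1: weight = 7, length = 2, mean = 7/2 ≈ 3.500
Minimum mean = 1.000, attained e.g. along the cycle 2 → 2 with weight 1 and length 1. So λ(A) = 1/1 = 1.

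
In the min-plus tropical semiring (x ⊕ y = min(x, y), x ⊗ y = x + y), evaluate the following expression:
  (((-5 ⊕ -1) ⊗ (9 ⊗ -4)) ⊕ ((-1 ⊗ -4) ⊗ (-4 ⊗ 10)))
(((-5 ⊕ -1) ⊗ (9 ⊗ -4)) ⊕ ((-1 ⊗ -4) ⊗ (-4 ⊗ 10))) = 0

Expand innermost to outermost. Recall ⊕ takes the minimum of its arguments and ⊗ takes their sum. Working out the expression (((-5 ⊕ -1) ⊗ (9 ⊗ -4)) ⊕ ((-1 ⊗ -4) ⊗ (-4 ⊗ 10))) gives 0.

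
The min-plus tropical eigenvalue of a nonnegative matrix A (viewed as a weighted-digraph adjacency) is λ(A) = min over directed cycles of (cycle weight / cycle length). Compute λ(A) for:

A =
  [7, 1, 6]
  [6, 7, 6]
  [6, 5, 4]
λ(A) = 7/2

Enumerate directed cycles and compute their means (weight / length). Sample:
  cycle 0 → 0: weight = 7, length = 1, mean = 7/1 ≈ 7.000
  cycle 1 → 1: weight = 7, length = 1, mean = 7/1 ≈ 7.000
  cycle 2 → 2: weight = 4, length = 1, mean = 4/1 ≈ 4.000
  cycle 0 → 1 → 0: weight = 7, length = 2, mean = 7/2 ≈ 3.500
  cycle 0 → 2 → 0: weight = 12, length = 2, mean = 12/2 ≈ 6.000
  cycle 1 → 0 → 1: weight = 7, length = 2, mean = 7/2 ≈ 3.500
Minimum mean = 3.500, attained e.g. along the cycle 0 → 1 → 0 with weight 7 and length 2. So λ(A) = 7/2 = 7/2.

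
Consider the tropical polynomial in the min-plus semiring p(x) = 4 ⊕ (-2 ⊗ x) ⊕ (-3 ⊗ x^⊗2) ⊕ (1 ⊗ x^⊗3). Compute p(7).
p(7) = 4

A tropical monomial a ⊗ x^⊗i evaluates to a + i · x. Evaluating each term at x = 7:
  Term 0 contributes 4 + 0 · 7 = 4
  Term 1 contributes -2 + 1 · 7 = 5
  Term 2 contributes -3 + 2 · 7 = 11
  Term 3 contributes 1 + 3 · 7 = 22
p(7) = ⊕ of these = min[4, 5, 11, 22] = 4.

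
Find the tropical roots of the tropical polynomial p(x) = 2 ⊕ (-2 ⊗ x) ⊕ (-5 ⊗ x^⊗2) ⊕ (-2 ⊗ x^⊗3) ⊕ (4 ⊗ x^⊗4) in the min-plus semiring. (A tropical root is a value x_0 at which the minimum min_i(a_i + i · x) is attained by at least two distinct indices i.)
Roots: {-6, -3, 3, 4}

Each tropical root is a break point of the lower envelope of the lines y = a_i + i · x (there are 5 lines, with slopes 0, 1, ..., 4). Only the lines that attain the minimum somewhere contribute to roots; other lines are dominated. Here the surviving (envelope) indices are i = 4, i = 3, i = 2, i = 1, i = 0.
Intersections between consecutive envelope lines give the roots: for adjacent envelope indices i < j the intersection is x = (a_i − a_j) / (j − i). Reading off the sorted break points: {-6, -3, 3, 4}.
Verification: at each break x_0, at least two indices attain the minimum of min_i(a_i + i · x_0).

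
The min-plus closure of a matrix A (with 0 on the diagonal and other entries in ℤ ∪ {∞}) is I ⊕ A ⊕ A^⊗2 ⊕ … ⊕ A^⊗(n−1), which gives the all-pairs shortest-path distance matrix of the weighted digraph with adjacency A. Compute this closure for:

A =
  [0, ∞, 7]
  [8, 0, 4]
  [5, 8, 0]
Closure =
  [0, 15, 7]
  [8, 0, 4]
  [5, 8, 0]

This is the Floyd-Warshall all-pairs shortest-path computation. For each intermediate vertex k = 0, 1, …, 2, update dist[i][j] ← min(dist[i][j], dist[i][k] + dist[k][j]). The final matrix gives, for each (i, j), the minimum total weight of any directed path from i to j (possibly empty when i = j).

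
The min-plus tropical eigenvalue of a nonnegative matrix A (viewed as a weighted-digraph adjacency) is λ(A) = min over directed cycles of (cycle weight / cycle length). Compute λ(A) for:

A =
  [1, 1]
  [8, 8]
λ(A) = 1

Enumerate directed cycles and compute their means (weight / length). Sample:
  cycle 0 → 0: weight = 1, length = 1, mean = 1/1 ≈ 1.000
  cycle 1 → 1: weight = 8, length = 1, mean = 8/1 ≈ 8.000
  cycle 0 → 1 → 0: weight = 9, length = 2, mean = 9/2 ≈ 4.500
  cycle 1 → 0 → 1: weight = 9, length = 2, mean = 9/2 ≈ 4.500
Minimum mean = 1.000, attained e.g. along the cycle 0 → 0 with weight 1 and length 1. So λ(A) = 1/1 = 1.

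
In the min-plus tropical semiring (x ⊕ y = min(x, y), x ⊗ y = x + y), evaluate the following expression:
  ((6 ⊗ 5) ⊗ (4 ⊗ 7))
((6 ⊗ 5) ⊗ (4 ⊗ 7)) = 22

Expand innermost to outermost. Recall ⊕ takes the minimum of its arguments and ⊗ takes their sum. Working out the expression ((6 ⊗ 5) ⊗ (4 ⊗ 7)) gives 22.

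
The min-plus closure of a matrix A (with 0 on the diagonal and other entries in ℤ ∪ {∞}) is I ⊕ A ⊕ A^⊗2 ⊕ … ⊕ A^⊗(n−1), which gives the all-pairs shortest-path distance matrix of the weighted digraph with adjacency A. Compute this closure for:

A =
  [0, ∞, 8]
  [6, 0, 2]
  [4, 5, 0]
Closure =
  [0, 13, 8]
  [6, 0, 2]
  [4, 5, 0]

This is the Floyd-Warshall all-pairs shortest-path computation. For each intermediate vertex k = 0, 1, …, 2, update dist[i][j] ← min(dist[i][j], dist[i][k] + dist[k][j]). The final matrix gives, for each (i, j), the minimum total weight of any directed path from i to j (possibly empty when i = j).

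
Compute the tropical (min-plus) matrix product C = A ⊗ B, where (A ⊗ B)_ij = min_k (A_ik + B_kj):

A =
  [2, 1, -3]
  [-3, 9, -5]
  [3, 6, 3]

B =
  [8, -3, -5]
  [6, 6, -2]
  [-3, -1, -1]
A ⊗ B =
  [-6, -4, -4]
  [-8, -6, -8]
  [0, 0, -2]

Apply the min-plus product entry-by-entry:
  C[0][0] = min over k of (A[0][0] + B[0][0] = 2 + 8 = 10, A[0][1] + B[1][0] = 1 + 6 = 7, A[0][2] + B[2][0] = -3 + -3 = -6) = -6 (attained at k = 2)
  C[0][1] = min over k of (A[0][0] + B[0][1] = 2 + -3 = -1, A[0][1] + B[1][1] = 1 + 6 = 7, A[0][2] + B[2][1] = -3 + -1 = -4) = -4 (attained at k = 2)
  C[0][2] = min over k of (A[0][0] + B[0][2] = 2 + -5 = -3, A[0][1] + B[1][2] = 1 + -2 = -1, A[0][2] + B[2][2] = -3 + -1 = -4) = -4 (attained at k = 2)
  C[1][0] = min over k of (A[1][0] + B[0][0] = -3 + 8 = 5, A[1][1] + B[1][0] = 9 + 6 = 15, A[1][2] + B[2][0] = -5 + -3 = -8) = -8 (attained at k = 2)
  C[1][1] = min over k of (A[1][0] + B[0][1] = -3 + -3 = -6, A[1][1] + B[1][1] = 9 + 6 = 15, A[1][2] + B[2][1] = -5 + -1 = -6) = -6 (attained at k = 0)
  C[1][2] = min over k of (A[1][0] + B[0][2] = -3 + -5 = -8, A[1][1] + B[1][2] = 9 + -2 = 7, A[1][2] + B[2][2] = -5 + -1 = -6) = -8 (attained at k = 0)
  C[2][0] = min over k of (A[2][0] + B[0][0] = 3 + 8 = 11, A[2][1] + B[1][0] = 6 + 6 = 12, A[2][2] + B[2][0] = 3 + -3 = 0) = 0 (attained at k = 2)
  C[2][1] = min over k of (A[2][0] + B[0][1] = 3 + -3 = 0, A[2][1] + B[1][1] = 6 + 6 = 12, A[2][2] + B[2][1] = 3 + -1 = 2) = 0 (attained at k = 0)
  C[2][2] = min over k of (A[2][0] + B[0][2] = 3 + -5 = -2, A[2][1] + B[1][2] = 6 + -2 = 4, A[2][2] + B[2][2] = 3 + -1 = 2) = -2 (attained at k = 0)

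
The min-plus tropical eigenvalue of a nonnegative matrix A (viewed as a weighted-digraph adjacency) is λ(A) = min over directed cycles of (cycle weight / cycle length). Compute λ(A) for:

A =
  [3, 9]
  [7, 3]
λ(A) = 3

Enumerate directed cycles and compute their means (weight / length). Sample:
  cycle 0 → 0: weight = 3, length = 1, mean = 3/1 ≈ 3.000
  cycle 1 → 1: weight = 3, length = 1, mean = 3/1 ≈ 3.000
  cycle 0 → 1 → 0: weight = 16, length = 2, mean = 16/2 ≈ 8.000
  cycle 1 → 0 → 1: weight = 16, length = 2, mean = 16/2 ≈ 8.000
Minimum mean = 3.000, attained e.g. along the cycle 0 → 0 with weight 3 and length 1. So λ(A) = 3/1 = 3.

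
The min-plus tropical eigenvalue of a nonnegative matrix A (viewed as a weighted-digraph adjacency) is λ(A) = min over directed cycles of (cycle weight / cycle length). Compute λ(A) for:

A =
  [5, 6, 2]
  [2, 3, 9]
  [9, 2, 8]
λ(A) = 2

Enumerate directed cycles and compute their means (weight / length). Sample:
  cycle 0 → 0: weight = 5, length = 1, mean = 5/1 ≈ 5.000
  cycle 1 → 1: weight = 3, length = 1, mean = 3/1 ≈ 3.000
  cycle 2 → 2: weight = 8, length = 1, mean = 8/1 ≈ 8.000
  cycle 0 → 1 → 0: weight = 8, length = 2, mean = 8/2 ≈ 4.000
  cycle 0 → 2 → 0: weight = 11, length = 2, mean = 11/2 ≈ 5.500
  cycle 1 → 0 → 1: weight = 8, length = 2, mean = 8/2 ≈ 4.000
Minimum mean = 2.000, attained e.g. along the cycle 0 → 2 → 1 → 0 with weight 6 and length 3. So λ(A) = 6/3 = 2.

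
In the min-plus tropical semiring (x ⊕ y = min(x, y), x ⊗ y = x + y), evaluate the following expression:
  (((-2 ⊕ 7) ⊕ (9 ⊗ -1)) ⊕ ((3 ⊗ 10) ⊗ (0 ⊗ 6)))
(((-2 ⊕ 7) ⊕ (9 ⊗ -1)) ⊕ ((3 ⊗ 10) ⊗ (0 ⊗ 6))) = -2

Expand innermost to outermost. Recall ⊕ takes the minimum of its arguments and ⊗ takes their sum. Working out the expression (((-2 ⊕ 7) ⊕ (9 ⊗ -1)) ⊕ ((3 ⊗ 10) ⊗ (0 ⊗ 6))) gives -2.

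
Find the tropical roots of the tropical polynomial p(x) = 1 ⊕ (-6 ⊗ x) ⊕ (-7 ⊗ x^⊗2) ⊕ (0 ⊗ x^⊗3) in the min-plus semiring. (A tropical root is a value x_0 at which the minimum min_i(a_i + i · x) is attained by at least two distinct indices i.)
Roots: {-7, 1, 7}

Each tropical root is a break point of the lower envelope of the lines y = a_i + i · x (there are 4 lines, with slopes 0, 1, ..., 3). Only the lines that attain the minimum somewhere contribute to roots; other lines are dominated. Here the surviving (envelope) indices are i = 3, i = 2, i = 1, i = 0.
Intersections between consecutive envelope lines give the roots: for adjacent envelope indices i < j the intersection is x = (a_i − a_j) / (j − i). Reading off the sorted break points: {-7, 1, 7}.
Verification: at each break x_0, at least two indices attain the minimum of min_i(a_i + i · x_0).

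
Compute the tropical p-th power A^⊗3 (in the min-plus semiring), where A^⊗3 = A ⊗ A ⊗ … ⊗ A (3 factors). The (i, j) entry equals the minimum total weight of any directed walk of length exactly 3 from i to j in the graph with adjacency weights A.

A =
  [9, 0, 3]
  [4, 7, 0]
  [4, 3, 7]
A^⊗3 =
  [4, 3, 6]
  [7, 4, 3]
  [7, 6, 4]

Each entry (A^⊗3)_ij equals the minimum over all length-3 walks i = v_0 → v_1 → … → v_3 = j of Σ_t A[v_t][v_{t+1}]. For example, for (i, j) = (0, 2) we minimise over 9 possible intermediate vertex sequences; the minimum is 6, attained along the walk 0 → 2 → 1 → 2.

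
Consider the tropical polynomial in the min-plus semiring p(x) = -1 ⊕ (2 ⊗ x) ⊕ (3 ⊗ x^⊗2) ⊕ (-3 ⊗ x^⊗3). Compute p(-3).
p(-3) = -12

A tropical monomial a ⊗ x^⊗i evaluates to a + i · x. Evaluating each term at x = -3:
  Term 0 contributes -1 + 0 · -3 = -1
  Term 1 contributes 2 + 1 · -3 = -1
  Term 2 contributes 3 + 2 · -3 = -3
  Term 3 contributes -3 + 3 · -3 = -12
p(-3) = ⊕ of these = min[-1, -1, -3, -12] = -12.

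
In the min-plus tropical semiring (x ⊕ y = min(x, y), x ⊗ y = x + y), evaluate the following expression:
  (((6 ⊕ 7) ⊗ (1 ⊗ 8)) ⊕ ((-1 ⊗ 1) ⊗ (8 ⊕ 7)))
(((6 ⊕ 7) ⊗ (1 ⊗ 8)) ⊕ ((-1 ⊗ 1) ⊗ (8 ⊕ 7))) = 7

Expand innermost to outermost. Recall ⊕ takes the minimum of its arguments and ⊗ takes their sum. Working out the expression (((6 ⊕ 7) ⊗ (1 ⊗ 8)) ⊕ ((-1 ⊗ 1) ⊗ (8 ⊕ 7))) gives 7.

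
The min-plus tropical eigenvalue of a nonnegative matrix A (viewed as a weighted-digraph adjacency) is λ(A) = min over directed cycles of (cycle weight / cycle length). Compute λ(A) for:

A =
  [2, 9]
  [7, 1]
λ(A) = 1

Enumerate directed cycles and compute their means (weight / length). Sample:
  cycle 0 → 0: weight = 2, length = 1, mean = 2/1 ≈ 2.000
  cycle 1 → 1: weight = 1, length = 1, mean = 1/1 ≈ 1.000
  cycle 0 → 1 → 0: weight = 16, length = 2, mean = 16/2 ≈ 8.000
  cycle 1 → 0 → 1: weight = 16, length = 2, mean = 16/2 ≈ 8.000
Minimum mean = 1.000, attained e.g. along the cycle 1 → 1 with weight 1 and length 1. So λ(A) = 1/1 = 1.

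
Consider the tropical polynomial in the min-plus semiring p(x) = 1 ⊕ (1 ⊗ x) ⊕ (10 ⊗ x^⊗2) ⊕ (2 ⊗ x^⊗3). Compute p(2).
p(2) = 1

A tropical monomial a ⊗ x^⊗i evaluates to a + i · x. Evaluating each term at x = 2:
  Term 0 contributes 1 + 0 · 2 = 1
  Term 1 contributes 1 + 1 · 2 = 3
  Term 2 contributes 10 + 2 · 2 = 14
  Term 3 contributes 2 + 3 · 2 = 8
p(2) = ⊕ of these = min[1, 3, 14, 8] = 1.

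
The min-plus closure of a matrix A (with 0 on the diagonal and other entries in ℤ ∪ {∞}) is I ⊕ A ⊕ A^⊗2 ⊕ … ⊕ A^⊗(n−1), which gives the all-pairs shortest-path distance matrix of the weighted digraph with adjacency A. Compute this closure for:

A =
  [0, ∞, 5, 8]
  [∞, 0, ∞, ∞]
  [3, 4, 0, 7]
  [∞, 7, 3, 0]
Closure =
  [0, 9, 5, 8]
  [∞, 0, ∞, ∞]
  [3, 4, 0, 7]
  [6, 7, 3, 0]

This is the Floyd-Warshall all-pairs shortest-path computation. For each intermediate vertex k = 0, 1, …, 3, update dist[i][j] ← min(dist[i][j], dist[i][k] + dist[k][j]). The final matrix gives, for each (i, j), the minimum total weight of any directed path from i to j (possibly empty when i = j).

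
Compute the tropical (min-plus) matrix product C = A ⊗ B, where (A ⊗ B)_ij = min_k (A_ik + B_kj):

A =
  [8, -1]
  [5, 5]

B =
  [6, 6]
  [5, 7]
A ⊗ B =
  [4, 6]
  [10, 11]

Apply the min-plus product entry-by-entry:
  C[0][0] = min over k of (A[0][0] + B[0][0] = 8 + 6 = 14, A[0][1] + B[1][0] = -1 + 5 = 4) = 4 (attained at k = 1)
  C[0][1] = min over k of (A[0][0] + B[0][1] = 8 + 6 = 14, A[0][1] + B[1][1] = -1 + 7 = 6) = 6 (attained at k = 1)
  C[1][0] = min over k of (A[1][0] + B[0][0] = 5 + 6 = 11, A[1][1] + B[1][0] = 5 + 5 = 10) = 10 (attained at k = 1)
  C[1][1] = min over k of (A[1][0] + B[0][1] = 5 + 6 = 11, A[1][1] + B[1][1] = 5 + 7 = 12) = 11 (attained at k = 0)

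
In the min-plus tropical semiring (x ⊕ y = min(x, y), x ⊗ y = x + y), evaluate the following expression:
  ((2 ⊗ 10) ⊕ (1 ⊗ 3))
((2 ⊗ 10) ⊕ (1 ⊗ 3)) = 4

Expand innermost to outermost. Recall ⊕ takes the minimum of its arguments and ⊗ takes their sum. Working out the expression ((2 ⊗ 10) ⊕ (1 ⊗ 3)) gives 4.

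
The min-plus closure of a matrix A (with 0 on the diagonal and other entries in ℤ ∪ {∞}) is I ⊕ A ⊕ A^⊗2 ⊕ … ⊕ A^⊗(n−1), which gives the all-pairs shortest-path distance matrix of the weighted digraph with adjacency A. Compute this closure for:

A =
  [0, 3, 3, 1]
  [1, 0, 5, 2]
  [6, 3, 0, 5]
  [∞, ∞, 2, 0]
Closure =
  [0, 3, 3, 1]
  [1, 0, 4, 2]
  [4, 3, 0, 5]
  [6, 5, 2, 0]

This is the Floyd-Warshall all-pairs shortest-path computation. For each intermediate vertex k = 0, 1, …, 3, update dist[i][j] ← min(dist[i][j], dist[i][k] + dist[k][j]). The final matrix gives, for each (i, j), the minimum total weight of any directed path from i to j (possibly empty when i = j).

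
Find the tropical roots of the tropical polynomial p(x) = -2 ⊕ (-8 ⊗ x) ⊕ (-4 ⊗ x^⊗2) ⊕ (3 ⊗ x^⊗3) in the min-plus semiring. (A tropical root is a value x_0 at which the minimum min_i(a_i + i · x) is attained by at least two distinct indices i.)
Roots: {-7, -4, 6}

Each tropical root is a break point of the lower envelope of the lines y = a_i + i · x (there are 4 lines, with slopes 0, 1, ..., 3). Only the lines that attain the minimum somewhere contribute to roots; other lines are dominated. Here the surviving (envelope) indices are i = 3, i = 2, i = 1, i = 0.
Intersections between consecutive envelope lines give the roots: for adjacent envelope indices i < j the intersection is x = (a_i − a_j) / (j − i). Reading off the sorted break points: {-7, -4, 6}.
Verification: at each break x_0, at least two indices attain the minimum of min_i(a_i + i · x_0).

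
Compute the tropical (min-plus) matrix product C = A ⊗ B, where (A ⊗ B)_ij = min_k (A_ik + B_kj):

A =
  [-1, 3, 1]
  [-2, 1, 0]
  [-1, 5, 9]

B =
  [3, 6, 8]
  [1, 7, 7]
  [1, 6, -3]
A ⊗ B =
  [2, 5, -2]
  [1, 4, -3]
  [2, 5, 6]

Apply the min-plus product entry-by-entry:
  C[0][0] = min over k of (A[0][0] + B[0][0] = -1 + 3 = 2, A[0][1] + B[1][0] = 3 + 1 = 4, A[0][2] + B[2][0] = 1 + 1 = 2) = 2 (attained at k = 0)
  C[0][1] = min over k of (A[0][0] + B[0][1] = -1 + 6 = 5, A[0][1] + B[1][1] = 3 + 7 = 10, A[0][2] + B[2][1] = 1 + 6 = 7) = 5 (attained at k = 0)
  C[0][2] = min over k of (A[0][0] + B[0][2] = -1 + 8 = 7, A[0][1] + B[1][2] = 3 + 7 = 10, A[0][2] + B[2][2] = 1 + -3 = -2) = -2 (attained at k = 2)
  C[1][0] = min over k of (A[1][0] + B[0][0] = -2 + 3 = 1, A[1][1] + B[1][0] = 1 + 1 = 2, A[1][2] + B[2][0] = 0 + 1 = 1) = 1 (attained at k = 0)
  C[1][1] = min over k of (A[1][0] + B[0][1] = -2 + 6 = 4, A[1][1] + B[1][1] = 1 + 7 = 8, A[1][2] + B[2][1] = 0 + 6 = 6) = 4 (attained at k = 0)
  C[1][2] = min over k of (A[1][0] + B[0][2] = -2 + 8 = 6, A[1][1] + B[1][2] = 1 + 7 = 8, A[1][2] + B[2][2] = 0 + -3 = -3) = -3 (attained at k = 2)
  C[2][0] = min over k of (A[2][0] + B[0][0] = -1 + 3 = 2, A[2][1] + B[1][0] = 5 + 1 = 6, A[2][2] + B[2][0] = 9 + 1 = 10) = 2 (attained at k = 0)
  C[2][1] = min over k of (A[2][0] + B[0][1] = -1 + 6 = 5, A[2][1] + B[1][1] = 5 + 7 = 12, A[2][2] + B[2][1] = 9 + 6 = 15) = 5 (attained at k = 0)
  C[2][2] = min over k of (A[2][0] + B[0][2] = -1 + 8 = 7, A[2][1] + B[1][2] = 5 + 7 = 12, A[2][2] + B[2][2] = 9 + -3 = 6) = 6 (attained at k = 2)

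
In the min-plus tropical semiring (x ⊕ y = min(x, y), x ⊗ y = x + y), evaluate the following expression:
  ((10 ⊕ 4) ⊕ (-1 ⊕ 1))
((10 ⊕ 4) ⊕ (-1 ⊕ 1)) = -1

Expand innermost to outermost. Recall ⊕ takes the minimum of its arguments and ⊗ takes their sum. Working out the expression ((10 ⊕ 4) ⊕ (-1 ⊕ 1)) gives -1.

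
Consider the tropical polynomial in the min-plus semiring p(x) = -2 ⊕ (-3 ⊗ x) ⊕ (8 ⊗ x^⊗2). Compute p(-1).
p(-1) = -4

A tropical monomial a ⊗ x^⊗i evaluates to a + i · x. Evaluating each term at x = -1:
  Term 0 contributes -2 + 0 · -1 = -2
  Term 1 contributes -3 + 1 · -1 = -4
  Term 2 contributes 8 + 2 · -1 = 6
p(-1) = ⊕ of these = min[-2, -4, 6] = -4.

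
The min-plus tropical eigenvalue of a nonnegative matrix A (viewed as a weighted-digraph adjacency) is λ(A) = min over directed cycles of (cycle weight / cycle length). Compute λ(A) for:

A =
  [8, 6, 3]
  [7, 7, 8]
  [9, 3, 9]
λ(A) = 13/3

Enumerate directed cycles and compute their means (weight / length). Sample:
  cycle 0 → 0: weight = 8, length = 1, mean = 8/1 ≈ 8.000
  cycle 1 → 1: weight = 7, length = 1, mean = 7/1 ≈ 7.000
  cycle 2 → 2: weight = 9, length = 1, mean = 9/1 ≈ 9.000
  cycle 0 → 1 → 0: weight = 13, length = 2, mean = 13/2 ≈ 6.500
  cycle 0 → 2 → 0: weight = 12, length = 2, mean = 12/2 ≈ 6.000
  cycle 1 → 0 → 1: weight = 13, length = 2, mean = 13/2 ≈ 6.500
Minimum mean = 4.333, attained e.g. along the cycle 0 → 2 → 1 → 0 with weight 13 and length 3. So λ(A) = 13/3 = 13/3.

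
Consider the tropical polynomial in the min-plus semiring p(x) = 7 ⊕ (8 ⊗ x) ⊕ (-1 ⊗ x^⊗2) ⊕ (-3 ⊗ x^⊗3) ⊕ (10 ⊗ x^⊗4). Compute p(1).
p(1) = 0

A tropical monomial a ⊗ x^⊗i evaluates to a + i · x. Evaluating each term at x = 1:
  Term 0 contributes 7 + 0 · 1 = 7
  Term 1 contributes 8 + 1 · 1 = 9
  Term 2 contributes -1 + 2 · 1 = 1
  Term 3 contributes -3 + 3 · 1 = 0
  Term 4 contributes 10 + 4 · 1 = 14
p(1) = ⊕ of these = min[7, 9, 1, 0, 14] = 0.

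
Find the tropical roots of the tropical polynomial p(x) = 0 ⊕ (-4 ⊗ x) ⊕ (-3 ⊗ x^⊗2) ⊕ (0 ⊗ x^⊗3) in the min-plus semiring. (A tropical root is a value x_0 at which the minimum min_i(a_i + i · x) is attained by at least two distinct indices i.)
Roots: {-3, -1, 4}

Each tropical root is a break point of the lower envelope of the lines y = a_i + i · x (there are 4 lines, with slopes 0, 1, ..., 3). Only the lines that attain the minimum somewhere contribute to roots; other lines are dominated. Here the surviving (envelope) indices are i = 3, i = 2, i = 1, i = 0.
Intersections between consecutive envelope lines give the roots: for adjacent envelope indices i < j the intersection is x = (a_i − a_j) / (j − i). Reading off the sorted break points: {-3, -1, 4}.
Verification: at each break x_0, at least two indices attain the minimum of min_i(a_i + i · x_0).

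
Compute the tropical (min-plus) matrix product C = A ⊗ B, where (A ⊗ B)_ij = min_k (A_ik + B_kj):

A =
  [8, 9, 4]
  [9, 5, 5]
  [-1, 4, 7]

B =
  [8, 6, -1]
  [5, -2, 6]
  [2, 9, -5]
A ⊗ B =
  [6, 7, -1]
  [7, 3, 0]
  [7, 2, -2]

Apply the min-plus product entry-by-entry:
  C[0][0] = min over k of (A[0][0] + B[0][0] = 8 + 8 = 16, A[0][1] + B[1][0] = 9 + 5 = 14, A[0][2] + B[2][0] = 4 + 2 = 6) = 6 (attained at k = 2)
  C[0][1] = min over k of (A[0][0] + B[0][1] = 8 + 6 = 14, A[0][1] + B[1][1] = 9 + -2 = 7, A[0][2] + B[2][1] = 4 + 9 = 13) = 7 (attained at k = 1)
  C[0][2] = min over k of (A[0][0] + B[0][2] = 8 + -1 = 7, A[0][1] + B[1][2] = 9 + 6 = 15, A[0][2] + B[2][2] = 4 + -5 = -1) = -1 (attained at k = 2)
  C[1][0] = min over k of (A[1][0] + B[0][0] = 9 + 8 = 17, A[1][1] + B[1][0] = 5 + 5 = 10, A[1][2] + B[2][0] = 5 + 2 = 7) = 7 (attained at k = 2)
  C[1][1] = min over k of (A[1][0] + B[0][1] = 9 + 6 = 15, A[1][1] + B[1][1] = 5 + -2 = 3, A[1][2] + B[2][1] = 5 + 9 = 14) = 3 (attained at k = 1)
  C[1][2] = min over k of (A[1][0] + B[0][2] = 9 + -1 = 8, A[1][1] + B[1][2] = 5 + 6 = 11, A[1][2] + B[2][2] = 5 + -5 = 0) = 0 (attained at k = 2)
  C[2][0] = min over k of (A[2][0] + B[0][0] = -1 + 8 = 7, A[2][1] + B[1][0] = 4 + 5 = 9, A[2][2] + B[2][0] = 7 + 2 = 9) = 7 (attained at k = 0)
  C[2][1] = min over k of (A[2][0] + B[0][1] = -1 + 6 = 5, A[2][1] + B[1][1] = 4 + -2 = 2, A[2][2] + B[2][1] = 7 + 9 = 16) = 2 (attained at k = 1)
  C[2][2] = min over k of (A[2][0] + B[0][2] = -1 + -1 = -2, A[2][1] + B[1][2] = 4 + 6 = 10, A[2][2] + B[2][2] = 7 + -5 = 2) = -2 (attained at k = 0)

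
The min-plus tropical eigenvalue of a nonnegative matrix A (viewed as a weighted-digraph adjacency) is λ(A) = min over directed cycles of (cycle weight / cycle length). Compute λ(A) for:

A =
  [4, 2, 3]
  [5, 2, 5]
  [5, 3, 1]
λ(A) = 1

Enumerate directed cycles and compute their means (weight / length). Sample:
  cycle 0 → 0: weight = 4, length = 1, mean = 4/1 ≈ 4.000
  cycle 1 → 1: weight = 2, length = 1, mean = 2/1 ≈ 2.000
  cycle 2 → 2: weight = 1, length = 1, mean = 1/1 ≈ 1.000
  cycle 0 → 1 → 0: weight = 7, length = 2, mean = 7/2 ≈ 3.500
  cycle 0 → 2 → 0: weight = 8, length = 2, mean = 8/2 ≈ 4.000
  cycle 1 → 0 → 1: weight = 7, length = 2, mean = 7/2 ≈ 3.500
Minimum mean = 1.000, attained e.g. along the cycle 2 → 2 with weight 1 and length 1. So λ(A) = 1/1 = 1.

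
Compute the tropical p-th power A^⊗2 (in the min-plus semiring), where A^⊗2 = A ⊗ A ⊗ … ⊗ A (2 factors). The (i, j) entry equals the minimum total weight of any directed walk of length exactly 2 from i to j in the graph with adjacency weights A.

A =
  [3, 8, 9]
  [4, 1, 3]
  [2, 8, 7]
A^⊗2 =
  [6, 9, 11]
  [5, 2, 4]
  [5, 9, 11]

Each entry (A^⊗2)_ij equals the minimum over all length-2 walks i = v_0 → v_1 → … → v_2 = j of Σ_t A[v_t][v_{t+1}]. For example, for (i, j) = (0, 2) we minimise over 3 possible intermediate vertex sequences; the minimum is 11, attained along the walk 0 → 1 → 2.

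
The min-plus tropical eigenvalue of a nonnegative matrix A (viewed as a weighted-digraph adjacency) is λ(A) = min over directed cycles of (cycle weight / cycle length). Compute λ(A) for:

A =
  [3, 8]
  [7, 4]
λ(A) = 3

Enumerate directed cycles and compute their means (weight / length). Sample:
  cycle 0 → 0: weight = 3, length = 1, mean = 3/1 ≈ 3.000
  cycle 1 → 1: weight = 4, length = 1, mean = 4/1 ≈ 4.000
  cycle 0 → 1 → 0: weight = 15, length = 2, mean = 15/2 ≈ 7.500
  cycle 1 → 0 → 1: weight = 15, length = 2, mean = 15/2 ≈ 7.500
Minimum mean = 3.000, attained e.g. along the cycle 0 → 0 with weight 3 and length 1. So λ(A) = 3/1 = 3.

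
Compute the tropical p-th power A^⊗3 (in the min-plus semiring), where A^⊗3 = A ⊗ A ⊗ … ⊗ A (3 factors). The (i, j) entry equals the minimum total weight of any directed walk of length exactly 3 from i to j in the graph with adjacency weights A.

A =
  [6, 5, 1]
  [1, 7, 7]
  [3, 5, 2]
A^⊗3 =
  [6, 8, 5]
  [5, 7, 4]
  [7, 9, 6]

Each entry (A^⊗3)_ij equals the minimum over all length-3 walks i = v_0 → v_1 → … → v_3 = j of Σ_t A[v_t][v_{t+1}]. For example, for (i, j) = (0, 2) we minimise over 9 possible intermediate vertex sequences; the minimum is 5, attained along the walk 0 → 2 → 0 → 2.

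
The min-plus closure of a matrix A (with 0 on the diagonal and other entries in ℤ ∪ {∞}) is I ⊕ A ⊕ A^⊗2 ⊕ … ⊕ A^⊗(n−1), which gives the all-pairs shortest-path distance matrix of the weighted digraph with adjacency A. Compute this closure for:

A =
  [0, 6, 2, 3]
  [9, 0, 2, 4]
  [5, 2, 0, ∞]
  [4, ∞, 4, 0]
Closure =
  [0, 4, 2, 3]
  [7, 0, 2, 4]
  [5, 2, 0, 6]
  [4, 6, 4, 0]

This is the Floyd-Warshall all-pairs shortest-path computation. For each intermediate vertex k = 0, 1, …, 3, update dist[i][j] ← min(dist[i][j], dist[i][k] + dist[k][j]). The final matrix gives, for each (i, j), the minimum total weight of any directed path from i to j (possibly empty when i = j).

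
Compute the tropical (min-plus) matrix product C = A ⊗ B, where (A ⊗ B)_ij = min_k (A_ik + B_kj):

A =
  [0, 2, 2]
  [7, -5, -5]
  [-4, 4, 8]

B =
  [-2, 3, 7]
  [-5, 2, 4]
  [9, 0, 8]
A ⊗ B =
  [-3, 2, 6]
  [-10, -5, -1]
  [-6, -1, 3]

Apply the min-plus product entry-by-entry:
  C[0][0] = min over k of (A[0][0] + B[0][0] = 0 + -2 = -2, A[0][1] + B[1][0] = 2 + -5 = -3, A[0][2] + B[2][0] = 2 + 9 = 11) = -3 (attained at k = 1)
  C[0][1] = min over k of (A[0][0] + B[0][1] = 0 + 3 = 3, A[0][1] + B[1][1] = 2 + 2 = 4, A[0][2] + B[2][1] = 2 + 0 = 2) = 2 (attained at k = 2)
  C[0][2] = min over k of (A[0][0] + B[0][2] = 0 + 7 = 7, A[0][1] + B[1][2] = 2 + 4 = 6, A[0][2] + B[2][2] = 2 + 8 = 10) = 6 (attained at k = 1)
  C[1][0] = min over k of (A[1][0] + B[0][0] = 7 + -2 = 5, A[1][1] + B[1][0] = -5 + -5 = -10, A[1][2] + B[2][0] = -5 + 9 = 4) = -10 (attained at k = 1)
  C[1][1] = min over k of (A[1][0] + B[0][1] = 7 + 3 = 10, A[1][1] + B[1][1] = -5 + 2 = -3, A[1][2] + B[2][1] = -5 + 0 = -5) = -5 (attained at k = 2)
  C[1][2] = min over k of (A[1][0] + B[0][2] = 7 + 7 = 14, A[1][1] + B[1][2] = -5 + 4 = -1, A[1][2] + B[2][2] = -5 + 8 = 3) = -1 (attained at k = 1)
  C[2][0] = min over k of (A[2][0] + B[0][0] = -4 + -2 = -6, A[2][1] + B[1][0] = 4 + -5 = -1, A[2][2] + B[2][0] = 8 + 9 = 17) = -6 (attained at k = 0)
  C[2][1] = min over k of (A[2][0] + B[0][1] = -4 + 3 = -1, A[2][1] + B[1][1] = 4 + 2 = 6, A[2][2] + B[2][1] = 8 + 0 = 8) = -1 (attained at k = 0)
  C[2][2] = min over k of (A[2][0] + B[0][2] = -4 + 7 = 3, A[2][1] + B[1][2] = 4 + 4 = 8, A[2][2] + B[2][2] = 8 + 8 = 16) = 3 (attained at k = 0)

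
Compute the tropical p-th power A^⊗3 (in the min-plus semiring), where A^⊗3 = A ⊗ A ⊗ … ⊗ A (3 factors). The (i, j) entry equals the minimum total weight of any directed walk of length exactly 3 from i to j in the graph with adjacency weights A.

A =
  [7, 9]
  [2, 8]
A^⊗3 =
  [18, 20]
  [13, 18]

Each entry (A^⊗3)_ij equals the minimum over all length-3 walks i = v_0 → v_1 → … → v_3 = j of Σ_t A[v_t][v_{t+1}]. For example, for (i, j) = (0, 1) we minimise over 4 possible intermediate vertex sequences; the minimum is 20, attained along the walk 0 → 1 → 0 → 1.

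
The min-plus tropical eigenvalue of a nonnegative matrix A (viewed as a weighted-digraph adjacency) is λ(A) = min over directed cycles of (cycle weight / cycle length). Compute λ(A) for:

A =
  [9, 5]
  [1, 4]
λ(A) = 3

Enumerate directed cycles and compute their means (weight / length). Sample:
  cycle 0 → 0: weight = 9, length = 1, mean = 9/1 ≈ 9.000
  cycle 1 → 1: weight = 4, length = 1, mean = 4/1 ≈ 4.000
  cycle 0 → 1 → 0: weight = 6, length = 2, mean = 6/2 ≈ 3.000
  cycle 1 → 0 → 1: weight = 6, length = 2, mean = 6/2 ≈ 3.000
Minimum mean = 3.000, attained e.g. along the cycle 0 → 1 → 0 with weight 6 and length 2. So λ(A) = 6/2 = 3.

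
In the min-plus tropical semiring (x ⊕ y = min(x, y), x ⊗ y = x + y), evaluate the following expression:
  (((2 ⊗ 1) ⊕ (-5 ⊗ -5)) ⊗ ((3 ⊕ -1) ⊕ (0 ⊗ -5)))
(((2 ⊗ 1) ⊕ (-5 ⊗ -5)) ⊗ ((3 ⊕ -1) ⊕ (0 ⊗ -5))) = -15

Expand innermost to outermost. Recall ⊕ takes the minimum of its arguments and ⊗ takes their sum. Working out the expression (((2 ⊗ 1) ⊕ (-5 ⊗ -5)) ⊗ ((3 ⊕ -1) ⊕ (0 ⊗ -5))) gives -15.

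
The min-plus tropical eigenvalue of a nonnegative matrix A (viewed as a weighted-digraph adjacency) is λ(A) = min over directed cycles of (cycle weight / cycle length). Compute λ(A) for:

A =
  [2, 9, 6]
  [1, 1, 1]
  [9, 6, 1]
λ(A) = 1

Enumerate directed cycles and compute their means (weight / length). Sample:
  cycle 0 → 0: weight = 2, length = 1, mean = 2/1 ≈ 2.000
  cycle 1 → 1: weight = 1, length = 1, mean = 1/1 ≈ 1.000
  cycle 2 → 2: weight = 1, length = 1, mean = 1/1 ≈ 1.000
  cycle 0 → 1 → 0: weight = 10, length = 2, mean = 10/2 ≈ 5.000
  cycle 0 → 2 → 0: weight = 15, length = 2, mean = 15/2 ≈ 7.500
  cycle 1 → 0 → 1: weight = 10, length = 2, mean = 10/2 ≈ 5.000
Minimum mean = 1.000, attained e.g. along the cycle 1 → 1 with weight 1 and length 1. So λ(A) = 1/1 = 1.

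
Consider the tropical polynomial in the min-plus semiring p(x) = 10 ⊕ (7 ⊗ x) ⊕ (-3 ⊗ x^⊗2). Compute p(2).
p(2) = 1

A tropical monomial a ⊗ x^⊗i evaluates to a + i · x. Evaluating each term at x = 2:
  Term 0 contributes 10 + 0 · 2 = 10
  Term 1 contributes 7 + 1 · 2 = 9
  Term 2 contributes -3 + 2 · 2 = 1
p(2) = ⊕ of these = min[10, 9, 1] = 1.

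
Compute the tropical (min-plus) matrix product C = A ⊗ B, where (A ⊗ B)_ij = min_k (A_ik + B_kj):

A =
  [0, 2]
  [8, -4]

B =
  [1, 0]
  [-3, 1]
A ⊗ B =
  [-1, 0]
  [-7, -3]

Apply the min-plus product entry-by-entry:
  C[0][0] = min over k of (A[0][0] + B[0][0] = 0 + 1 = 1, A[0][1] + B[1][0] = 2 + -3 = -1) = -1 (attained at k = 1)
  C[0][1] = min over k of (A[0][0] + B[0][1] = 0 + 0 = 0, A[0][1] + B[1][1] = 2 + 1 = 3) = 0 (attained at k = 0)
  C[1][0] = min over k of (A[1][0] + B[0][0] = 8 + 1 = 9, A[1][1] + B[1][0] = -4 + -3 = -7) = -7 (attained at k = 1)
  C[1][1] = min over k of (A[1][0] + B[0][1] = 8 + 0 = 8, A[1][1] + B[1][1] = -4 + 1 = -3) = -3 (attained at k = 1)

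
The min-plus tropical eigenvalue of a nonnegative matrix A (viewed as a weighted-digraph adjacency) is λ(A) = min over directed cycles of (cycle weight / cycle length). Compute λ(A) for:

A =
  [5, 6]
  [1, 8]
λ(A) = 7/2

Enumerate directed cycles and compute their means (weight / length). Sample:
  cycle 0 → 0: weight = 5, length = 1, mean = 5/1 ≈ 5.000
  cycle 1 → 1: weight = 8, length = 1, mean = 8/1 ≈ 8.000
  cycle 0 → 1 → 0: weight = 7, length = 2, mean = 7/2 ≈ 3.500
  cycle 1 → 0 → 1: weight = 7, length = 2, mean = 7/2 ≈ 3.500
Minimum mean = 3.500, attained e.g. along the cycle 0 → 1 → 0 with weight 7 and length 2. So λ(A) = 7/2 = 7/2.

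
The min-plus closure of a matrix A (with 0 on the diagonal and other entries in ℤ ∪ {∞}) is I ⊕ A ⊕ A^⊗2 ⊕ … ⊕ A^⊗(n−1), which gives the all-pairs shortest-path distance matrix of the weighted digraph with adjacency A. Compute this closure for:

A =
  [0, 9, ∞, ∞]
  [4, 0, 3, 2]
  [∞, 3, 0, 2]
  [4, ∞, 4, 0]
Closure =
  [0, 9, 12, 11]
  [4, 0, 3, 2]
  [6, 3, 0, 2]
  [4, 7, 4, 0]

This is the Floyd-Warshall all-pairs shortest-path computation. For each intermediate vertex k = 0, 1, …, 3, update dist[i][j] ← min(dist[i][j], dist[i][k] + dist[k][j]). The final matrix gives, for each (i, j), the minimum total weight of any directed path from i to j (possibly empty when i = j).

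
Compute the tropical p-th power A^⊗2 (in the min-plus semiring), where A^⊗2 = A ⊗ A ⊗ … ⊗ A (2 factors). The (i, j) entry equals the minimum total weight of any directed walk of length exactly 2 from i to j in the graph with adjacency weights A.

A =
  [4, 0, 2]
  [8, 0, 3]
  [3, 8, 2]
A^⊗2 =
  [5, 0, 3]
  [6, 0, 3]
  [5, 3, 4]

Each entry (A^⊗2)_ij equals the minimum over all length-2 walks i = v_0 → v_1 → … → v_2 = j of Σ_t A[v_t][v_{t+1}]. For example, for (i, j) = (0, 2) we minimise over 3 possible intermediate vertex sequences; the minimum is 3, attained along the walk 0 → 1 → 2.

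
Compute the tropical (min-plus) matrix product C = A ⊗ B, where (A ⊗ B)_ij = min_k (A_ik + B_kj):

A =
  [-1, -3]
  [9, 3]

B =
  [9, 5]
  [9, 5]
A ⊗ B =
  [6, 2]
  [12, 8]

Apply the min-plus product entry-by-entry:
  C[0][0] = min over k of (A[0][0] + B[0][0] = -1 + 9 = 8, A[0][1] + B[1][0] = -3 + 9 = 6) = 6 (attained at k = 1)
  C[0][1] = min over k of (A[0][0] + B[0][1] = -1 + 5 = 4, A[0][1] + B[1][1] = -3 + 5 = 2) = 2 (attained at k = 1)
  C[1][0] = min over k of (A[1][0] + B[0][0] = 9 + 9 = 18, A[1][1] + B[1][0] = 3 + 9 = 12) = 12 (attained at k = 1)
  C[1][1] = min over k of (A[1][0] + B[0][1] = 9 + 5 = 14, A[1][1] + B[1][1] = 3 + 5 = 8) = 8 (attained at k = 1)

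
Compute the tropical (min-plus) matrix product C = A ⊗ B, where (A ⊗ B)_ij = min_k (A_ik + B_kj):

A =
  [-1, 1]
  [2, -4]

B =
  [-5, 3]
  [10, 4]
A ⊗ B =
  [-6, 2]
  [-3, 0]

Apply the min-plus product entry-by-entry:
  C[0][0] = min over k of (A[0][0] + B[0][0] = -1 + -5 = -6, A[0][1] + B[1][0] = 1 + 10 = 11) = -6 (attained at k = 0)
  C[0][1] = min over k of (A[0][0] + B[0][1] = -1 + 3 = 2, A[0][1] + B[1][1] = 1 + 4 = 5) = 2 (attained at k = 0)
  C[1][0] = min over k of (A[1][0] + B[0][0] = 2 + -5 = -3, A[1][1] + B[1][0] = -4 + 10 = 6) = -3 (attained at k = 0)
  C[1][1] = min over k of (A[1][0] + B[0][1] = 2 + 3 = 5, A[1][1] + B[1][1] = -4 + 4 = 0) = 0 (attained at k = 1)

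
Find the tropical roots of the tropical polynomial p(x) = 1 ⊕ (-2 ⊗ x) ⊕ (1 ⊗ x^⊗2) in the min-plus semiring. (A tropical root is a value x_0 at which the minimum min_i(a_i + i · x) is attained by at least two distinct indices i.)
Roots: {-3, 3}

Each tropical root is a break point of the lower envelope of the lines y = a_i + i · x (there are 3 lines, with slopes 0, 1, ..., 2). Only the lines that attain the minimum somewhere contribute to roots; other lines are dominated. Here the surviving (envelope) indices are i = 2, i = 1, i = 0.
Intersections between consecutive envelope lines give the roots: for adjacent envelope indices i < j the intersection is x = (a_i − a_j) / (j − i). Reading off the sorted break points: {-3, 3}.
Verification: at each break x_0, at least two indices attain the minimum of min_i(a_i + i · x_0).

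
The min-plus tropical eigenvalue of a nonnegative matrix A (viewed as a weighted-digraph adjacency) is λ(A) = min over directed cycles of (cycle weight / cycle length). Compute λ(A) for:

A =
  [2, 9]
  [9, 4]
λ(A) = 2

Enumerate directed cycles and compute their means (weight / length). Sample:
  cycle 0 → 0: weight = 2, length = 1, mean = 2/1 ≈ 2.000
  cycle 1 → 1: weight = 4, length = 1, mean = 4/1 ≈ 4.000
  cycle 0 → 1 → 0: weight = 18, length = 2, mean = 18/2 ≈ 9.000
  cycle 1 → 0 → 1: weight = 18, length = 2, mean = 18/2 ≈ 9.000
Minimum mean = 2.000, attained e.g. along the cycle 0 → 0 with weight 2 and length 1. So λ(A) = 2/1 = 2.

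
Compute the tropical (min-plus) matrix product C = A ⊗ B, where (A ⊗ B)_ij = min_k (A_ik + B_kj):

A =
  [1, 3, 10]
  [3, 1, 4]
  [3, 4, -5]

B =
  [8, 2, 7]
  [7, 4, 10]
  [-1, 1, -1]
A ⊗ B =
  [9, 3, 8]
  [3, 5, 3]
  [-6, -4, -6]

Apply the min-plus product entry-by-entry:
  C[0][0] = min over k of (A[0][0] + B[0][0] = 1 + 8 = 9, A[0][1] + B[1][0] = 3 + 7 = 10, A[0][2] + B[2][0] = 10 + -1 = 9) = 9 (attained at k = 0)
  C[0][1] = min over k of (A[0][0] + B[0][1] = 1 + 2 = 3, A[0][1] + B[1][1] = 3 + 4 = 7, A[0][2] + B[2][1] = 10 + 1 = 11) = 3 (attained at k = 0)
  C[0][2] = min over k of (A[0][0] + B[0][2] = 1 + 7 = 8, A[0][1] + B[1][2] = 3 + 10 = 13, A[0][2] + B[2][2] = 10 + -1 = 9) = 8 (attained at k = 0)
  C[1][0] = min over k of (A[1][0] + B[0][0] = 3 + 8 = 11, A[1][1] + B[1][0] = 1 + 7 = 8, A[1][2] + B[2][0] = 4 + -1 = 3) = 3 (attained at k = 2)
  C[1][1] = min over k of (A[1][0] + B[0][1] = 3 + 2 = 5, A[1][1] + B[1][1] = 1 + 4 = 5, A[1][2] + B[2][1] = 4 + 1 = 5) = 5 (attained at k = 0)
  C[1][2] = min over k of (A[1][0] + B[0][2] = 3 + 7 = 10, A[1][1] + B[1][2] = 1 + 10 = 11, A[1][2] + B[2][2] = 4 + -1 = 3) = 3 (attained at k = 2)
  C[2][0] = min over k of (A[2][0] + B[0][0] = 3 + 8 = 11, A[2][1] + B[1][0] = 4 + 7 = 11, A[2][2] + B[2][0] = -5 + -1 = -6) = -6 (attained at k = 2)
  C[2][1] = min over k of (A[2][0] + B[0][1] = 3 + 2 = 5, A[2][1] + B[1][1] = 4 + 4 = 8, A[2][2] + B[2][1] = -5 + 1 = -4) = -4 (attained at k = 2)
  C[2][2] = min over k of (A[2][0] + B[0][2] = 3 + 7 = 10, A[2][1] + B[1][2] = 4 + 10 = 14, A[2][2] + B[2][2] = -5 + -1 = -6) = -6 (attained at k = 2)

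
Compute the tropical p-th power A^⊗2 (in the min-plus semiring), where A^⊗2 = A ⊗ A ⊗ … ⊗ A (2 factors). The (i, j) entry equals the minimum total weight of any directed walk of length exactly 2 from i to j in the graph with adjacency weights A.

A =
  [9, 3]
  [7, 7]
A^⊗2 =
  [10, 10]
  [14, 10]

Each entry (A^⊗2)_ij equals the minimum over all length-2 walks i = v_0 → v_1 → … → v_2 = j of Σ_t A[v_t][v_{t+1}]. For example, for (i, j) = (0, 1) we minimise over 2 possible intermediate vertex sequences; the minimum is 10, attained along the walk 0 → 1 → 1.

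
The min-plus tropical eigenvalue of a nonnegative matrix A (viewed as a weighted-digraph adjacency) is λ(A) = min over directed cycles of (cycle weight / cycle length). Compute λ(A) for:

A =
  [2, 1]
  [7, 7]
λ(A) = 2

Enumerate directed cycles and compute their means (weight / length). Sample:
  cycle 0 → 0: weight = 2, length = 1, mean = 2/1 ≈ 2.000
  cycle 1 → 1: weight = 7, length = 1, mean = 7/1 ≈ 7.000
  cycle 0 → 1 → 0: weight = 8, length = 2, mean = 8/2 ≈ 4.000
  cycle 1 → 0 → 1: weight = 8, length = 2, mean = 8/2 ≈ 4.000
Minimum mean = 2.000, attained e.g. along the cycle 0 → 0 with weight 2 and length 1. So λ(A) = 2/1 = 2.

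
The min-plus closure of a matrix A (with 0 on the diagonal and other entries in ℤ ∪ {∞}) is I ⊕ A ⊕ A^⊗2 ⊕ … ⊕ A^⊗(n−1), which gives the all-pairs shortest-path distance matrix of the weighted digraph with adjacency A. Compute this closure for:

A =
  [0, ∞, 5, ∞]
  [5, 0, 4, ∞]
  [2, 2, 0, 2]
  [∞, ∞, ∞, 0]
Closure =
  [0, 7, 5, 7]
  [5, 0, 4, 6]
  [2, 2, 0, 2]
  [∞, ∞, ∞, 0]

This is the Floyd-Warshall all-pairs shortest-path computation. For each intermediate vertex k = 0, 1, …, 3, update dist[i][j] ← min(dist[i][j], dist[i][k] + dist[k][j]). The final matrix gives, for each (i, j), the minimum total weight of any directed path from i to j (possibly empty when i = j).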